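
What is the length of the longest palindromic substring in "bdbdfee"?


Input: "bdbdfee"
Checking substrings for palindromes:
  [0:3] "bdb" (len 3) => palindrome
  [1:4] "dbd" (len 3) => palindrome
  [5:7] "ee" (len 2) => palindrome
Longest palindromic substring: "bdb" with length 3

3


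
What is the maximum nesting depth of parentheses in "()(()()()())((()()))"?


Input: "()(()()()())((()()))"
Tracking depth:
  Position 0 '(': depth becomes 1
  Position 1 ')': depth becomes 0
  Position 2 '(': depth becomes 1
  Position 3 '(': depth becomes 2
  Position 4 ')': depth becomes 1
  Position 5 '(': depth becomes 2
  Position 6 ')': depth becomes 1
  Position 7 '(': depth becomes 2
  Position 8 ')': depth becomes 1
  Position 9 '(': depth becomes 2
  Position 10 ')': depth becomes 1
  Position 11 ')': depth becomes 0
  Position 12 '(': depth becomes 1
  Position 13 '(': depth becomes 2
  Position 14 '(': depth becomes 3
  Position 15 ')': depth becomes 2
  Position 16 '(': depth becomes 3
  Position 17 ')': depth becomes 2
  Position 18 ')': depth becomes 1
  Position 19 ')': depth becomes 0
Maximum depth reached: 3

3


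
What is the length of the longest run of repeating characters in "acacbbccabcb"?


Input: "acacbbccabcb"
Scanning for longest run:
  Position 1 ('c'): new char, reset run to 1
  Position 2 ('a'): new char, reset run to 1
  Position 3 ('c'): new char, reset run to 1
  Position 4 ('b'): new char, reset run to 1
  Position 5 ('b'): continues run of 'b', length=2
  Position 6 ('c'): new char, reset run to 1
  Position 7 ('c'): continues run of 'c', length=2
  Position 8 ('a'): new char, reset run to 1
  Position 9 ('b'): new char, reset run to 1
  Position 10 ('c'): new char, reset run to 1
  Position 11 ('b'): new char, reset run to 1
Longest run: 'b' with length 2

2


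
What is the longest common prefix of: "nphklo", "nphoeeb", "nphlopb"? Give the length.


Words: nphklo, nphoeeb, nphlopb
  Position 0: all 'n' => match
  Position 1: all 'p' => match
  Position 2: all 'h' => match
  Position 3: ('k', 'o', 'l') => mismatch, stop
LCP = "nph" (length 3)

3


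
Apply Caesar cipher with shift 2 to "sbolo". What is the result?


Caesar cipher: shift "sbolo" by 2
  's' (pos 18) + 2 = pos 20 = 'u'
  'b' (pos 1) + 2 = pos 3 = 'd'
  'o' (pos 14) + 2 = pos 16 = 'q'
  'l' (pos 11) + 2 = pos 13 = 'n'
  'o' (pos 14) + 2 = pos 16 = 'q'
Result: udqnq

udqnq


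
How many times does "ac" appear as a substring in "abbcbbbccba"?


Searching for "ac" in "abbcbbbccba"
Scanning each position:
  Position 0: "ab" => no
  Position 1: "bb" => no
  Position 2: "bc" => no
  Position 3: "cb" => no
  Position 4: "bb" => no
  Position 5: "bb" => no
  Position 6: "bc" => no
  Position 7: "cc" => no
  Position 8: "cb" => no
  Position 9: "ba" => no
Total occurrences: 0

0


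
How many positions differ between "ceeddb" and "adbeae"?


Comparing "ceeddb" and "adbeae" position by position:
  Position 0: 'c' vs 'a' => DIFFER
  Position 1: 'e' vs 'd' => DIFFER
  Position 2: 'e' vs 'b' => DIFFER
  Position 3: 'd' vs 'e' => DIFFER
  Position 4: 'd' vs 'a' => DIFFER
  Position 5: 'b' vs 'e' => DIFFER
Positions that differ: 6

6


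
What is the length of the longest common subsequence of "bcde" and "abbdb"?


LCS of "bcde" and "abbdb"
DP table:
           a    b    b    d    b
      0    0    0    0    0    0
  b   0    0    1    1    1    1
  c   0    0    1    1    1    1
  d   0    0    1    1    2    2
  e   0    0    1    1    2    2
LCS length = dp[4][5] = 2

2


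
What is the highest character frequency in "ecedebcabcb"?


Input: ecedebcabcb
Character counts:
  'a': 1
  'b': 3
  'c': 3
  'd': 1
  'e': 3
Maximum frequency: 3

3


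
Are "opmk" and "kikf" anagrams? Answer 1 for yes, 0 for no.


Strings: "opmk", "kikf"
Sorted first:  kmop
Sorted second: fikk
Differ at position 0: 'k' vs 'f' => not anagrams

0


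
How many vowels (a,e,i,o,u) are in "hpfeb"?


Input: hpfeb
Checking each character:
  'h' at position 0: consonant
  'p' at position 1: consonant
  'f' at position 2: consonant
  'e' at position 3: vowel (running total: 1)
  'b' at position 4: consonant
Total vowels: 1

1


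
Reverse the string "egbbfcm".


Input: egbbfcm
Reading characters right to left:
  Position 6: 'm'
  Position 5: 'c'
  Position 4: 'f'
  Position 3: 'b'
  Position 2: 'b'
  Position 1: 'g'
  Position 0: 'e'
Reversed: mcfbbge

mcfbbge


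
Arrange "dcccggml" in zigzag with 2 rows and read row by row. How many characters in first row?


Zigzag "dcccggml" into 2 rows:
Placing characters:
  'd' => row 0
  'c' => row 1
  'c' => row 0
  'c' => row 1
  'g' => row 0
  'g' => row 1
  'm' => row 0
  'l' => row 1
Rows:
  Row 0: "dcgm"
  Row 1: "ccgl"
First row length: 4

4


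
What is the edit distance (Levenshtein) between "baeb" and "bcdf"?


Computing edit distance: "baeb" -> "bcdf"
DP table:
           b    c    d    f
      0    1    2    3    4
  b   1    0    1    2    3
  a   2    1    1    2    3
  e   3    2    2    2    3
  b   4    3    3    3    3
Edit distance = dp[4][4] = 3

3


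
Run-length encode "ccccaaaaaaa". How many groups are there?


Input: ccccaaaaaaa
Scanning for consecutive runs:
  Group 1: 'c' x 4 (positions 0-3)
  Group 2: 'a' x 7 (positions 4-10)
Total groups: 2

2


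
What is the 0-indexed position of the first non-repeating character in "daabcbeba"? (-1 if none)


Input: daabcbeba
Character frequencies:
  'a': 3
  'b': 3
  'c': 1
  'd': 1
  'e': 1
Scanning left to right for freq == 1:
  Position 0 ('d'): unique! => answer = 0

0


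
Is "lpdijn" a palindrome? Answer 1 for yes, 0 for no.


Input: lpdijn
Reversed: njidpl
  Compare pos 0 ('l') with pos 5 ('n'): MISMATCH
  Compare pos 1 ('p') with pos 4 ('j'): MISMATCH
  Compare pos 2 ('d') with pos 3 ('i'): MISMATCH
Result: not a palindrome

0


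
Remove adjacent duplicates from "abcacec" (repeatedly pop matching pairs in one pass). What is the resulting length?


Input: abcacec
Stack-based adjacent duplicate removal:
  Read 'a': push. Stack: a
  Read 'b': push. Stack: ab
  Read 'c': push. Stack: abc
  Read 'a': push. Stack: abca
  Read 'c': push. Stack: abcac
  Read 'e': push. Stack: abcace
  Read 'c': push. Stack: abcacec
Final stack: "abcacec" (length 7)

7


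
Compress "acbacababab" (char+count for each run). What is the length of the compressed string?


Input: acbacababab
Runs:
  'a' x 1 => "a1"
  'c' x 1 => "c1"
  'b' x 1 => "b1"
  'a' x 1 => "a1"
  'c' x 1 => "c1"
  'a' x 1 => "a1"
  'b' x 1 => "b1"
  'a' x 1 => "a1"
  'b' x 1 => "b1"
  'a' x 1 => "a1"
  'b' x 1 => "b1"
Compressed: "a1c1b1a1c1a1b1a1b1a1b1"
Compressed length: 22

22


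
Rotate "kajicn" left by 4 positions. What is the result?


Input: "kajicn", rotate left by 4
First 4 characters: "kaji"
Remaining characters: "cn"
Concatenate remaining + first: "cn" + "kaji" = "cnkaji"

cnkaji


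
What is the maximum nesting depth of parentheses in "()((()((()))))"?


Input: "()((()((()))))"
Tracking depth:
  Position 0 '(': depth becomes 1
  Position 1 ')': depth becomes 0
  Position 2 '(': depth becomes 1
  Position 3 '(': depth becomes 2
  Position 4 '(': depth becomes 3
  Position 5 ')': depth becomes 2
  Position 6 '(': depth becomes 3
  Position 7 '(': depth becomes 4
  Position 8 '(': depth becomes 5
  Position 9 ')': depth becomes 4
  Position 10 ')': depth becomes 3
  Position 11 ')': depth becomes 2
  Position 12 ')': depth becomes 1
  Position 13 ')': depth becomes 0
Maximum depth reached: 5

5


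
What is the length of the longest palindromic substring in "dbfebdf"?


Input: "dbfebdf"
Checking substrings for palindromes:
  No multi-char palindromic substrings found
Longest palindromic substring: "d" with length 1

1


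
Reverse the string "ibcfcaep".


Input: ibcfcaep
Reading characters right to left:
  Position 7: 'p'
  Position 6: 'e'
  Position 5: 'a'
  Position 4: 'c'
  Position 3: 'f'
  Position 2: 'c'
  Position 1: 'b'
  Position 0: 'i'
Reversed: peacfcbi

peacfcbi


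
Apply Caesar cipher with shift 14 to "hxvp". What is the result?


Caesar cipher: shift "hxvp" by 14
  'h' (pos 7) + 14 = pos 21 = 'v'
  'x' (pos 23) + 14 = pos 11 = 'l'
  'v' (pos 21) + 14 = pos 9 = 'j'
  'p' (pos 15) + 14 = pos 3 = 'd'
Result: vljd

vljd


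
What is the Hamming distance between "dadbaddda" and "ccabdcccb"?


Comparing "dadbaddda" and "ccabdcccb" position by position:
  Position 0: 'd' vs 'c' => differ
  Position 1: 'a' vs 'c' => differ
  Position 2: 'd' vs 'a' => differ
  Position 3: 'b' vs 'b' => same
  Position 4: 'a' vs 'd' => differ
  Position 5: 'd' vs 'c' => differ
  Position 6: 'd' vs 'c' => differ
  Position 7: 'd' vs 'c' => differ
  Position 8: 'a' vs 'b' => differ
Total differences (Hamming distance): 8

8


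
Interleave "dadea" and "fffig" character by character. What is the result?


Interleaving "dadea" and "fffig":
  Position 0: 'd' from first, 'f' from second => "df"
  Position 1: 'a' from first, 'f' from second => "af"
  Position 2: 'd' from first, 'f' from second => "df"
  Position 3: 'e' from first, 'i' from second => "ei"
  Position 4: 'a' from first, 'g' from second => "ag"
Result: dfafdfeiag

dfafdfeiag


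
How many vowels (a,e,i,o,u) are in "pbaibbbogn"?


Input: pbaibbbogn
Checking each character:
  'p' at position 0: consonant
  'b' at position 1: consonant
  'a' at position 2: vowel (running total: 1)
  'i' at position 3: vowel (running total: 2)
  'b' at position 4: consonant
  'b' at position 5: consonant
  'b' at position 6: consonant
  'o' at position 7: vowel (running total: 3)
  'g' at position 8: consonant
  'n' at position 9: consonant
Total vowels: 3

3


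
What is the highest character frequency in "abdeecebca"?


Input: abdeecebca
Character counts:
  'a': 2
  'b': 2
  'c': 2
  'd': 1
  'e': 3
Maximum frequency: 3

3


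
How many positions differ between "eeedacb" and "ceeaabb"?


Comparing "eeedacb" and "ceeaabb" position by position:
  Position 0: 'e' vs 'c' => DIFFER
  Position 1: 'e' vs 'e' => same
  Position 2: 'e' vs 'e' => same
  Position 3: 'd' vs 'a' => DIFFER
  Position 4: 'a' vs 'a' => same
  Position 5: 'c' vs 'b' => DIFFER
  Position 6: 'b' vs 'b' => same
Positions that differ: 3

3


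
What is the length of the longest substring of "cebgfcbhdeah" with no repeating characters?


Input: "cebgfcbhdeah"
Sliding window (track last position of each char):
  Position 0 ('c'): window [0,0] length 1 -- new best
  Position 1 ('e'): window [0,1] length 2 -- new best
  Position 2 ('b'): window [0,2] length 3 -- new best
  Position 3 ('g'): window [0,3] length 4 -- new best
  Position 4 ('f'): window [0,4] length 5 -- new best
  Position 5 ('c'): repeat (last at 0), move window start to 1
  Position 5 ('c'): window [1,5] length 5
  Position 6 ('b'): repeat (last at 2), move window start to 3
  Position 6 ('b'): window [3,6] length 4
  Position 7 ('h'): window [3,7] length 5
  Position 8 ('d'): window [3,8] length 6 -- new best
  Position 9 ('e'): window [3,9] length 7 -- new best
  Position 10 ('a'): window [3,10] length 8 -- new best
  Position 11 ('h'): repeat (last at 7), move window start to 8
  Position 11 ('h'): window [8,11] length 4
Longest substring with no repeats: "gfcbhdea" with length 8

8


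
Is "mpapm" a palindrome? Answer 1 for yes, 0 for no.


Input: mpapm
Reversed: mpapm
  Compare pos 0 ('m') with pos 4 ('m'): match
  Compare pos 1 ('p') with pos 3 ('p'): match
Result: palindrome

1


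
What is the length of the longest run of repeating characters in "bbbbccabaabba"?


Input: "bbbbccabaabba"
Scanning for longest run:
  Position 1 ('b'): continues run of 'b', length=2
  Position 2 ('b'): continues run of 'b', length=3
  Position 3 ('b'): continues run of 'b', length=4
  Position 4 ('c'): new char, reset run to 1
  Position 5 ('c'): continues run of 'c', length=2
  Position 6 ('a'): new char, reset run to 1
  Position 7 ('b'): new char, reset run to 1
  Position 8 ('a'): new char, reset run to 1
  Position 9 ('a'): continues run of 'a', length=2
  Position 10 ('b'): new char, reset run to 1
  Position 11 ('b'): continues run of 'b', length=2
  Position 12 ('a'): new char, reset run to 1
Longest run: 'b' with length 4

4


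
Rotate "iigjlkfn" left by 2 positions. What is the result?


Input: "iigjlkfn", rotate left by 2
First 2 characters: "ii"
Remaining characters: "gjlkfn"
Concatenate remaining + first: "gjlkfn" + "ii" = "gjlkfnii"

gjlkfnii


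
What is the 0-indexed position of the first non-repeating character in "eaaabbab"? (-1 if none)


Input: eaaabbab
Character frequencies:
  'a': 4
  'b': 3
  'e': 1
Scanning left to right for freq == 1:
  Position 0 ('e'): unique! => answer = 0

0


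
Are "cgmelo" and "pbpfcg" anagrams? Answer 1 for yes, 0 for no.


Strings: "cgmelo", "pbpfcg"
Sorted first:  ceglmo
Sorted second: bcfgpp
Differ at position 0: 'c' vs 'b' => not anagrams

0


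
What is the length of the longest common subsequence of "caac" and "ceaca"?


LCS of "caac" and "ceaca"
DP table:
           c    e    a    c    a
      0    0    0    0    0    0
  c   0    1    1    1    1    1
  a   0    1    1    2    2    2
  a   0    1    1    2    2    3
  c   0    1    1    2    3    3
LCS length = dp[4][5] = 3

3


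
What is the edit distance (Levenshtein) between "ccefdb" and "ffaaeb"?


Computing edit distance: "ccefdb" -> "ffaaeb"
DP table:
           f    f    a    a    e    b
      0    1    2    3    4    5    6
  c   1    1    2    3    4    5    6
  c   2    2    2    3    4    5    6
  e   3    3    3    3    4    4    5
  f   4    3    3    4    4    5    5
  d   5    4    4    4    5    5    6
  b   6    5    5    5    5    6    5
Edit distance = dp[6][6] = 5

5


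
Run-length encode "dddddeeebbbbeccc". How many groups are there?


Input: dddddeeebbbbeccc
Scanning for consecutive runs:
  Group 1: 'd' x 5 (positions 0-4)
  Group 2: 'e' x 3 (positions 5-7)
  Group 3: 'b' x 4 (positions 8-11)
  Group 4: 'e' x 1 (positions 12-12)
  Group 5: 'c' x 3 (positions 13-15)
Total groups: 5

5


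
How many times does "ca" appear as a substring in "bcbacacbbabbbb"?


Searching for "ca" in "bcbacacbbabbbb"
Scanning each position:
  Position 0: "bc" => no
  Position 1: "cb" => no
  Position 2: "ba" => no
  Position 3: "ac" => no
  Position 4: "ca" => MATCH
  Position 5: "ac" => no
  Position 6: "cb" => no
  Position 7: "bb" => no
  Position 8: "ba" => no
  Position 9: "ab" => no
  Position 10: "bb" => no
  Position 11: "bb" => no
  Position 12: "bb" => no
Total occurrences: 1

1


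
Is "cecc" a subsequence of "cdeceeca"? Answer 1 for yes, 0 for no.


Check if "cecc" is a subsequence of "cdeceeca"
Greedy scan:
  Position 0 ('c'): matches sub[0] = 'c'
  Position 1 ('d'): no match needed
  Position 2 ('e'): matches sub[1] = 'e'
  Position 3 ('c'): matches sub[2] = 'c'
  Position 4 ('e'): no match needed
  Position 5 ('e'): no match needed
  Position 6 ('c'): matches sub[3] = 'c'
  Position 7 ('a'): no match needed
All 4 characters matched => is a subsequence

1


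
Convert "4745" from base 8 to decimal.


Input: "4745" in base 8
Positional expansion:
  Digit '4' (value 4) x 8^3 = 2048
  Digit '7' (value 7) x 8^2 = 448
  Digit '4' (value 4) x 8^1 = 32
  Digit '5' (value 5) x 8^0 = 5
Sum = 2533

2533


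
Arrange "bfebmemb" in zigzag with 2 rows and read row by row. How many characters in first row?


Zigzag "bfebmemb" into 2 rows:
Placing characters:
  'b' => row 0
  'f' => row 1
  'e' => row 0
  'b' => row 1
  'm' => row 0
  'e' => row 1
  'm' => row 0
  'b' => row 1
Rows:
  Row 0: "bemm"
  Row 1: "fbeb"
First row length: 4

4


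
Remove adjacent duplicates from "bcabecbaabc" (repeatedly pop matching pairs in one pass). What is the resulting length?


Input: bcabecbaabc
Stack-based adjacent duplicate removal:
  Read 'b': push. Stack: b
  Read 'c': push. Stack: bc
  Read 'a': push. Stack: bca
  Read 'b': push. Stack: bcab
  Read 'e': push. Stack: bcabe
  Read 'c': push. Stack: bcabec
  Read 'b': push. Stack: bcabecb
  Read 'a': push. Stack: bcabecba
  Read 'a': matches stack top 'a' => pop. Stack: bcabecb
  Read 'b': matches stack top 'b' => pop. Stack: bcabec
  Read 'c': matches stack top 'c' => pop. Stack: bcabe
Final stack: "bcabe" (length 5)

5


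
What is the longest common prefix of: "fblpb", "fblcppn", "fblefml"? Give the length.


Words: fblpb, fblcppn, fblefml
  Position 0: all 'f' => match
  Position 1: all 'b' => match
  Position 2: all 'l' => match
  Position 3: ('p', 'c', 'e') => mismatch, stop
LCP = "fbl" (length 3)

3


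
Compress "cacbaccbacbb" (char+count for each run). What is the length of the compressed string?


Input: cacbaccbacbb
Runs:
  'c' x 1 => "c1"
  'a' x 1 => "a1"
  'c' x 1 => "c1"
  'b' x 1 => "b1"
  'a' x 1 => "a1"
  'c' x 2 => "c2"
  'b' x 1 => "b1"
  'a' x 1 => "a1"
  'c' x 1 => "c1"
  'b' x 2 => "b2"
Compressed: "c1a1c1b1a1c2b1a1c1b2"
Compressed length: 20

20


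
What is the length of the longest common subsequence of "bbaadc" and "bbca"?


LCS of "bbaadc" and "bbca"
DP table:
           b    b    c    a
      0    0    0    0    0
  b   0    1    1    1    1
  b   0    1    2    2    2
  a   0    1    2    2    3
  a   0    1    2    2    3
  d   0    1    2    2    3
  c   0    1    2    3    3
LCS length = dp[6][4] = 3

3


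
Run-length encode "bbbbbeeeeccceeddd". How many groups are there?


Input: bbbbbeeeeccceeddd
Scanning for consecutive runs:
  Group 1: 'b' x 5 (positions 0-4)
  Group 2: 'e' x 4 (positions 5-8)
  Group 3: 'c' x 3 (positions 9-11)
  Group 4: 'e' x 2 (positions 12-13)
  Group 5: 'd' x 3 (positions 14-16)
Total groups: 5

5


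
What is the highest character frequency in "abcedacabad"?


Input: abcedacabad
Character counts:
  'a': 4
  'b': 2
  'c': 2
  'd': 2
  'e': 1
Maximum frequency: 4

4


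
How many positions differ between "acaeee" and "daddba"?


Comparing "acaeee" and "daddba" position by position:
  Position 0: 'a' vs 'd' => DIFFER
  Position 1: 'c' vs 'a' => DIFFER
  Position 2: 'a' vs 'd' => DIFFER
  Position 3: 'e' vs 'd' => DIFFER
  Position 4: 'e' vs 'b' => DIFFER
  Position 5: 'e' vs 'a' => DIFFER
Positions that differ: 6

6


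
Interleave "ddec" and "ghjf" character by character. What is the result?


Interleaving "ddec" and "ghjf":
  Position 0: 'd' from first, 'g' from second => "dg"
  Position 1: 'd' from first, 'h' from second => "dh"
  Position 2: 'e' from first, 'j' from second => "ej"
  Position 3: 'c' from first, 'f' from second => "cf"
Result: dgdhejcf

dgdhejcf


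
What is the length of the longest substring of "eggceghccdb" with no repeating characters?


Input: "eggceghccdb"
Sliding window (track last position of each char):
  Position 0 ('e'): window [0,0] length 1 -- new best
  Position 1 ('g'): window [0,1] length 2 -- new best
  Position 2 ('g'): repeat (last at 1), move window start to 2
  Position 2 ('g'): window [2,2] length 1
  Position 3 ('c'): window [2,3] length 2
  Position 4 ('e'): window [2,4] length 3 -- new best
  Position 5 ('g'): repeat (last at 2), move window start to 3
  Position 5 ('g'): window [3,5] length 3
  Position 6 ('h'): window [3,6] length 4 -- new best
  Position 7 ('c'): repeat (last at 3), move window start to 4
  Position 7 ('c'): window [4,7] length 4
  Position 8 ('c'): repeat (last at 7), move window start to 8
  Position 8 ('c'): window [8,8] length 1
  Position 9 ('d'): window [8,9] length 2
  Position 10 ('b'): window [8,10] length 3
Longest substring with no repeats: "cegh" with length 4

4


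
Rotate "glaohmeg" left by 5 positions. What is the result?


Input: "glaohmeg", rotate left by 5
First 5 characters: "glaoh"
Remaining characters: "meg"
Concatenate remaining + first: "meg" + "glaoh" = "megglaoh"

megglaoh


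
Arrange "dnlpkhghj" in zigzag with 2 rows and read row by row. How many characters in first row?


Zigzag "dnlpkhghj" into 2 rows:
Placing characters:
  'd' => row 0
  'n' => row 1
  'l' => row 0
  'p' => row 1
  'k' => row 0
  'h' => row 1
  'g' => row 0
  'h' => row 1
  'j' => row 0
Rows:
  Row 0: "dlkgj"
  Row 1: "nphh"
First row length: 5

5


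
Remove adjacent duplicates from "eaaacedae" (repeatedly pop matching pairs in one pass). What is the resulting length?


Input: eaaacedae
Stack-based adjacent duplicate removal:
  Read 'e': push. Stack: e
  Read 'a': push. Stack: ea
  Read 'a': matches stack top 'a' => pop. Stack: e
  Read 'a': push. Stack: ea
  Read 'c': push. Stack: eac
  Read 'e': push. Stack: eace
  Read 'd': push. Stack: eaced
  Read 'a': push. Stack: eaceda
  Read 'e': push. Stack: eacedae
Final stack: "eacedae" (length 7)

7


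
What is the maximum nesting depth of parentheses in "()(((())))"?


Input: "()(((())))"
Tracking depth:
  Position 0 '(': depth becomes 1
  Position 1 ')': depth becomes 0
  Position 2 '(': depth becomes 1
  Position 3 '(': depth becomes 2
  Position 4 '(': depth becomes 3
  Position 5 '(': depth becomes 4
  Position 6 ')': depth becomes 3
  Position 7 ')': depth becomes 2
  Position 8 ')': depth becomes 1
  Position 9 ')': depth becomes 0
Maximum depth reached: 4

4


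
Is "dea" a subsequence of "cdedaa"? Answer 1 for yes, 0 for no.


Check if "dea" is a subsequence of "cdedaa"
Greedy scan:
  Position 0 ('c'): no match needed
  Position 1 ('d'): matches sub[0] = 'd'
  Position 2 ('e'): matches sub[1] = 'e'
  Position 3 ('d'): no match needed
  Position 4 ('a'): matches sub[2] = 'a'
  Position 5 ('a'): no match needed
All 3 characters matched => is a subsequence

1


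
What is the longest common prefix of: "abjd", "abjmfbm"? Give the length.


Words: abjd, abjmfbm
  Position 0: all 'a' => match
  Position 1: all 'b' => match
  Position 2: all 'j' => match
  Position 3: ('d', 'm') => mismatch, stop
LCP = "abj" (length 3)

3


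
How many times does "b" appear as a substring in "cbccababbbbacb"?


Searching for "b" in "cbccababbbbacb"
Scanning each position:
  Position 0: "c" => no
  Position 1: "b" => MATCH
  Position 2: "c" => no
  Position 3: "c" => no
  Position 4: "a" => no
  Position 5: "b" => MATCH
  Position 6: "a" => no
  Position 7: "b" => MATCH
  Position 8: "b" => MATCH
  Position 9: "b" => MATCH
  Position 10: "b" => MATCH
  Position 11: "a" => no
  Position 12: "c" => no
  Position 13: "b" => MATCH
Total occurrences: 7

7


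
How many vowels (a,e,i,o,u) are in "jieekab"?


Input: jieekab
Checking each character:
  'j' at position 0: consonant
  'i' at position 1: vowel (running total: 1)
  'e' at position 2: vowel (running total: 2)
  'e' at position 3: vowel (running total: 3)
  'k' at position 4: consonant
  'a' at position 5: vowel (running total: 4)
  'b' at position 6: consonant
Total vowels: 4

4


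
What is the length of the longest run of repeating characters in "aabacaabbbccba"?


Input: "aabacaabbbccba"
Scanning for longest run:
  Position 1 ('a'): continues run of 'a', length=2
  Position 2 ('b'): new char, reset run to 1
  Position 3 ('a'): new char, reset run to 1
  Position 4 ('c'): new char, reset run to 1
  Position 5 ('a'): new char, reset run to 1
  Position 6 ('a'): continues run of 'a', length=2
  Position 7 ('b'): new char, reset run to 1
  Position 8 ('b'): continues run of 'b', length=2
  Position 9 ('b'): continues run of 'b', length=3
  Position 10 ('c'): new char, reset run to 1
  Position 11 ('c'): continues run of 'c', length=2
  Position 12 ('b'): new char, reset run to 1
  Position 13 ('a'): new char, reset run to 1
Longest run: 'b' with length 3

3


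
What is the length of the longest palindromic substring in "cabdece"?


Input: "cabdece"
Checking substrings for palindromes:
  [4:7] "ece" (len 3) => palindrome
Longest palindromic substring: "ece" with length 3

3


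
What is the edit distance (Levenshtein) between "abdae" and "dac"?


Computing edit distance: "abdae" -> "dac"
DP table:
           d    a    c
      0    1    2    3
  a   1    1    1    2
  b   2    2    2    2
  d   3    2    3    3
  a   4    3    2    3
  e   5    4    3    3
Edit distance = dp[5][3] = 3

3


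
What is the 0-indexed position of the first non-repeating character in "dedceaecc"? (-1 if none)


Input: dedceaecc
Character frequencies:
  'a': 1
  'c': 3
  'd': 2
  'e': 3
Scanning left to right for freq == 1:
  Position 0 ('d'): freq=2, skip
  Position 1 ('e'): freq=3, skip
  Position 2 ('d'): freq=2, skip
  Position 3 ('c'): freq=3, skip
  Position 4 ('e'): freq=3, skip
  Position 5 ('a'): unique! => answer = 5

5


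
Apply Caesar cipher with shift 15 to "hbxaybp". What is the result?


Caesar cipher: shift "hbxaybp" by 15
  'h' (pos 7) + 15 = pos 22 = 'w'
  'b' (pos 1) + 15 = pos 16 = 'q'
  'x' (pos 23) + 15 = pos 12 = 'm'
  'a' (pos 0) + 15 = pos 15 = 'p'
  'y' (pos 24) + 15 = pos 13 = 'n'
  'b' (pos 1) + 15 = pos 16 = 'q'
  'p' (pos 15) + 15 = pos 4 = 'e'
Result: wqmpnqe

wqmpnqe


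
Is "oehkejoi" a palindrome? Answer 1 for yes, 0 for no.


Input: oehkejoi
Reversed: iojekheo
  Compare pos 0 ('o') with pos 7 ('i'): MISMATCH
  Compare pos 1 ('e') with pos 6 ('o'): MISMATCH
  Compare pos 2 ('h') with pos 5 ('j'): MISMATCH
  Compare pos 3 ('k') with pos 4 ('e'): MISMATCH
Result: not a palindrome

0


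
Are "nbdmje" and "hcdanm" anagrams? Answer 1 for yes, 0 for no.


Strings: "nbdmje", "hcdanm"
Sorted first:  bdejmn
Sorted second: acdhmn
Differ at position 0: 'b' vs 'a' => not anagrams

0


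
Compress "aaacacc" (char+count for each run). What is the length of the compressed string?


Input: aaacacc
Runs:
  'a' x 3 => "a3"
  'c' x 1 => "c1"
  'a' x 1 => "a1"
  'c' x 2 => "c2"
Compressed: "a3c1a1c2"
Compressed length: 8

8


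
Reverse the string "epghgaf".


Input: epghgaf
Reading characters right to left:
  Position 6: 'f'
  Position 5: 'a'
  Position 4: 'g'
  Position 3: 'h'
  Position 2: 'g'
  Position 1: 'p'
  Position 0: 'e'
Reversed: faghgpe

faghgpe


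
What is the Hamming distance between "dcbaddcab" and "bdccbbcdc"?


Comparing "dcbaddcab" and "bdccbbcdc" position by position:
  Position 0: 'd' vs 'b' => differ
  Position 1: 'c' vs 'd' => differ
  Position 2: 'b' vs 'c' => differ
  Position 3: 'a' vs 'c' => differ
  Position 4: 'd' vs 'b' => differ
  Position 5: 'd' vs 'b' => differ
  Position 6: 'c' vs 'c' => same
  Position 7: 'a' vs 'd' => differ
  Position 8: 'b' vs 'c' => differ
Total differences (Hamming distance): 8

8


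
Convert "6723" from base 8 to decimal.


Input: "6723" in base 8
Positional expansion:
  Digit '6' (value 6) x 8^3 = 3072
  Digit '7' (value 7) x 8^2 = 448
  Digit '2' (value 2) x 8^1 = 16
  Digit '3' (value 3) x 8^0 = 3
Sum = 3539

3539


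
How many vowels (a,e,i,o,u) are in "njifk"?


Input: njifk
Checking each character:
  'n' at position 0: consonant
  'j' at position 1: consonant
  'i' at position 2: vowel (running total: 1)
  'f' at position 3: consonant
  'k' at position 4: consonant
Total vowels: 1

1


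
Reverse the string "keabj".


Input: keabj
Reading characters right to left:
  Position 4: 'j'
  Position 3: 'b'
  Position 2: 'a'
  Position 1: 'e'
  Position 0: 'k'
Reversed: jbaek

jbaek


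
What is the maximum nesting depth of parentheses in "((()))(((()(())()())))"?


Input: "((()))(((()(())()())))"
Tracking depth:
  Position 0 '(': depth becomes 1
  Position 1 '(': depth becomes 2
  Position 2 '(': depth becomes 3
  Position 3 ')': depth becomes 2
  Position 4 ')': depth becomes 1
  Position 5 ')': depth becomes 0
  Position 6 '(': depth becomes 1
  Position 7 '(': depth becomes 2
  Position 8 '(': depth becomes 3
  Position 9 '(': depth becomes 4
  Position 10 ')': depth becomes 3
  Position 11 '(': depth becomes 4
  Position 12 '(': depth becomes 5
  Position 13 ')': depth becomes 4
  Position 14 ')': depth becomes 3
  Position 15 '(': depth becomes 4
  Position 16 ')': depth becomes 3
  Position 17 '(': depth becomes 4
  Position 18 ')': depth becomes 3
  Position 19 ')': depth becomes 2
  Position 20 ')': depth becomes 1
  Position 21 ')': depth becomes 0
Maximum depth reached: 5

5


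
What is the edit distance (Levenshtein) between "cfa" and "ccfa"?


Computing edit distance: "cfa" -> "ccfa"
DP table:
           c    c    f    a
      0    1    2    3    4
  c   1    0    1    2    3
  f   2    1    1    1    2
  a   3    2    2    2    1
Edit distance = dp[3][4] = 1

1


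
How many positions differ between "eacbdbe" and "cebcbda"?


Comparing "eacbdbe" and "cebcbda" position by position:
  Position 0: 'e' vs 'c' => DIFFER
  Position 1: 'a' vs 'e' => DIFFER
  Position 2: 'c' vs 'b' => DIFFER
  Position 3: 'b' vs 'c' => DIFFER
  Position 4: 'd' vs 'b' => DIFFER
  Position 5: 'b' vs 'd' => DIFFER
  Position 6: 'e' vs 'a' => DIFFER
Positions that differ: 7

7


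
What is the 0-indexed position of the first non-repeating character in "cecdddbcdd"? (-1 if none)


Input: cecdddbcdd
Character frequencies:
  'b': 1
  'c': 3
  'd': 5
  'e': 1
Scanning left to right for freq == 1:
  Position 0 ('c'): freq=3, skip
  Position 1 ('e'): unique! => answer = 1

1


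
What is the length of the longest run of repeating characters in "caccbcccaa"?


Input: "caccbcccaa"
Scanning for longest run:
  Position 1 ('a'): new char, reset run to 1
  Position 2 ('c'): new char, reset run to 1
  Position 3 ('c'): continues run of 'c', length=2
  Position 4 ('b'): new char, reset run to 1
  Position 5 ('c'): new char, reset run to 1
  Position 6 ('c'): continues run of 'c', length=2
  Position 7 ('c'): continues run of 'c', length=3
  Position 8 ('a'): new char, reset run to 1
  Position 9 ('a'): continues run of 'a', length=2
Longest run: 'c' with length 3

3


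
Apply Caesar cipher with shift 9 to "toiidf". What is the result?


Caesar cipher: shift "toiidf" by 9
  't' (pos 19) + 9 = pos 2 = 'c'
  'o' (pos 14) + 9 = pos 23 = 'x'
  'i' (pos 8) + 9 = pos 17 = 'r'
  'i' (pos 8) + 9 = pos 17 = 'r'
  'd' (pos 3) + 9 = pos 12 = 'm'
  'f' (pos 5) + 9 = pos 14 = 'o'
Result: cxrrmo

cxrrmo


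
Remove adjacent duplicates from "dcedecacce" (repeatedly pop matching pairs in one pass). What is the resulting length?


Input: dcedecacce
Stack-based adjacent duplicate removal:
  Read 'd': push. Stack: d
  Read 'c': push. Stack: dc
  Read 'e': push. Stack: dce
  Read 'd': push. Stack: dced
  Read 'e': push. Stack: dcede
  Read 'c': push. Stack: dcedec
  Read 'a': push. Stack: dcedeca
  Read 'c': push. Stack: dcedecac
  Read 'c': matches stack top 'c' => pop. Stack: dcedeca
  Read 'e': push. Stack: dcedecae
Final stack: "dcedecae" (length 8)

8


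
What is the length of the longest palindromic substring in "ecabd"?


Input: "ecabd"
Checking substrings for palindromes:
  No multi-char palindromic substrings found
Longest palindromic substring: "e" with length 1

1


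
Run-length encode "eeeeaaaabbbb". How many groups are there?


Input: eeeeaaaabbbb
Scanning for consecutive runs:
  Group 1: 'e' x 4 (positions 0-3)
  Group 2: 'a' x 4 (positions 4-7)
  Group 3: 'b' x 4 (positions 8-11)
Total groups: 3

3


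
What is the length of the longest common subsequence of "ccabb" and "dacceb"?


LCS of "ccabb" and "dacceb"
DP table:
           d    a    c    c    e    b
      0    0    0    0    0    0    0
  c   0    0    0    1    1    1    1
  c   0    0    0    1    2    2    2
  a   0    0    1    1    2    2    2
  b   0    0    1    1    2    2    3
  b   0    0    1    1    2    2    3
LCS length = dp[5][6] = 3

3


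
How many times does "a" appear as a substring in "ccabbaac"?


Searching for "a" in "ccabbaac"
Scanning each position:
  Position 0: "c" => no
  Position 1: "c" => no
  Position 2: "a" => MATCH
  Position 3: "b" => no
  Position 4: "b" => no
  Position 5: "a" => MATCH
  Position 6: "a" => MATCH
  Position 7: "c" => no
Total occurrences: 3

3


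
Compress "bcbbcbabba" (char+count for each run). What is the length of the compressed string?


Input: bcbbcbabba
Runs:
  'b' x 1 => "b1"
  'c' x 1 => "c1"
  'b' x 2 => "b2"
  'c' x 1 => "c1"
  'b' x 1 => "b1"
  'a' x 1 => "a1"
  'b' x 2 => "b2"
  'a' x 1 => "a1"
Compressed: "b1c1b2c1b1a1b2a1"
Compressed length: 16

16


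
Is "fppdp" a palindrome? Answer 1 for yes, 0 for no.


Input: fppdp
Reversed: pdppf
  Compare pos 0 ('f') with pos 4 ('p'): MISMATCH
  Compare pos 1 ('p') with pos 3 ('d'): MISMATCH
Result: not a palindrome

0


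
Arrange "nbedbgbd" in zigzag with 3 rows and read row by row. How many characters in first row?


Zigzag "nbedbgbd" into 3 rows:
Placing characters:
  'n' => row 0
  'b' => row 1
  'e' => row 2
  'd' => row 1
  'b' => row 0
  'g' => row 1
  'b' => row 2
  'd' => row 1
Rows:
  Row 0: "nb"
  Row 1: "bdgd"
  Row 2: "eb"
First row length: 2

2


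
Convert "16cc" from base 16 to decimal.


Input: "16cc" in base 16
Positional expansion:
  Digit '1' (value 1) x 16^3 = 4096
  Digit '6' (value 6) x 16^2 = 1536
  Digit 'c' (value 12) x 16^1 = 192
  Digit 'c' (value 12) x 16^0 = 12
Sum = 5836

5836


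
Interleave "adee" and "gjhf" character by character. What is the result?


Interleaving "adee" and "gjhf":
  Position 0: 'a' from first, 'g' from second => "ag"
  Position 1: 'd' from first, 'j' from second => "dj"
  Position 2: 'e' from first, 'h' from second => "eh"
  Position 3: 'e' from first, 'f' from second => "ef"
Result: agdjehef

agdjehef


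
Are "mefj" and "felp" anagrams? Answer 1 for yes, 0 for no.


Strings: "mefj", "felp"
Sorted first:  efjm
Sorted second: eflp
Differ at position 2: 'j' vs 'l' => not anagrams

0


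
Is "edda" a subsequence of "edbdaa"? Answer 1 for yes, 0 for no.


Check if "edda" is a subsequence of "edbdaa"
Greedy scan:
  Position 0 ('e'): matches sub[0] = 'e'
  Position 1 ('d'): matches sub[1] = 'd'
  Position 2 ('b'): no match needed
  Position 3 ('d'): matches sub[2] = 'd'
  Position 4 ('a'): matches sub[3] = 'a'
  Position 5 ('a'): no match needed
All 4 characters matched => is a subsequence

1


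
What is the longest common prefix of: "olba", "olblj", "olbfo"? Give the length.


Words: olba, olblj, olbfo
  Position 0: all 'o' => match
  Position 1: all 'l' => match
  Position 2: all 'b' => match
  Position 3: ('a', 'l', 'f') => mismatch, stop
LCP = "olb" (length 3)

3


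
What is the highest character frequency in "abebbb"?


Input: abebbb
Character counts:
  'a': 1
  'b': 4
  'e': 1
Maximum frequency: 4

4


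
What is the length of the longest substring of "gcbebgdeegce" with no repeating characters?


Input: "gcbebgdeegce"
Sliding window (track last position of each char):
  Position 0 ('g'): window [0,0] length 1 -- new best
  Position 1 ('c'): window [0,1] length 2 -- new best
  Position 2 ('b'): window [0,2] length 3 -- new best
  Position 3 ('e'): window [0,3] length 4 -- new best
  Position 4 ('b'): repeat (last at 2), move window start to 3
  Position 4 ('b'): window [3,4] length 2
  Position 5 ('g'): window [3,5] length 3
  Position 6 ('d'): window [3,6] length 4
  Position 7 ('e'): repeat (last at 3), move window start to 4
  Position 7 ('e'): window [4,7] length 4
  Position 8 ('e'): repeat (last at 7), move window start to 8
  Position 8 ('e'): window [8,8] length 1
  Position 9 ('g'): window [8,9] length 2
  Position 10 ('c'): window [8,10] length 3
  Position 11 ('e'): repeat (last at 8), move window start to 9
  Position 11 ('e'): window [9,11] length 3
Longest substring with no repeats: "gcbe" with length 4

4


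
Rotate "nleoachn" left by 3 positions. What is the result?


Input: "nleoachn", rotate left by 3
First 3 characters: "nle"
Remaining characters: "oachn"
Concatenate remaining + first: "oachn" + "nle" = "oachnnle"

oachnnle


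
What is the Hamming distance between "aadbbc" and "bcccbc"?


Comparing "aadbbc" and "bcccbc" position by position:
  Position 0: 'a' vs 'b' => differ
  Position 1: 'a' vs 'c' => differ
  Position 2: 'd' vs 'c' => differ
  Position 3: 'b' vs 'c' => differ
  Position 4: 'b' vs 'b' => same
  Position 5: 'c' vs 'c' => same
Total differences (Hamming distance): 4

4


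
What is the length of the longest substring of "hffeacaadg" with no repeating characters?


Input: "hffeacaadg"
Sliding window (track last position of each char):
  Position 0 ('h'): window [0,0] length 1 -- new best
  Position 1 ('f'): window [0,1] length 2 -- new best
  Position 2 ('f'): repeat (last at 1), move window start to 2
  Position 2 ('f'): window [2,2] length 1
  Position 3 ('e'): window [2,3] length 2
  Position 4 ('a'): window [2,4] length 3 -- new best
  Position 5 ('c'): window [2,5] length 4 -- new best
  Position 6 ('a'): repeat (last at 4), move window start to 5
  Position 6 ('a'): window [5,6] length 2
  Position 7 ('a'): repeat (last at 6), move window start to 7
  Position 7 ('a'): window [7,7] length 1
  Position 8 ('d'): window [7,8] length 2
  Position 9 ('g'): window [7,9] length 3
Longest substring with no repeats: "feac" with length 4

4


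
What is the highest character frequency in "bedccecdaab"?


Input: bedccecdaab
Character counts:
  'a': 2
  'b': 2
  'c': 3
  'd': 2
  'e': 2
Maximum frequency: 3

3


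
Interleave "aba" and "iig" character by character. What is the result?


Interleaving "aba" and "iig":
  Position 0: 'a' from first, 'i' from second => "ai"
  Position 1: 'b' from first, 'i' from second => "bi"
  Position 2: 'a' from first, 'g' from second => "ag"
Result: aibiag

aibiag


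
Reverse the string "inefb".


Input: inefb
Reading characters right to left:
  Position 4: 'b'
  Position 3: 'f'
  Position 2: 'e'
  Position 1: 'n'
  Position 0: 'i'
Reversed: bfeni

bfeni


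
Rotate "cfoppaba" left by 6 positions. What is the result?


Input: "cfoppaba", rotate left by 6
First 6 characters: "cfoppa"
Remaining characters: "ba"
Concatenate remaining + first: "ba" + "cfoppa" = "bacfoppa"

bacfoppa


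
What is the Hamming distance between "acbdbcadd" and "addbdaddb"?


Comparing "acbdbcadd" and "addbdaddb" position by position:
  Position 0: 'a' vs 'a' => same
  Position 1: 'c' vs 'd' => differ
  Position 2: 'b' vs 'd' => differ
  Position 3: 'd' vs 'b' => differ
  Position 4: 'b' vs 'd' => differ
  Position 5: 'c' vs 'a' => differ
  Position 6: 'a' vs 'd' => differ
  Position 7: 'd' vs 'd' => same
  Position 8: 'd' vs 'b' => differ
Total differences (Hamming distance): 7

7


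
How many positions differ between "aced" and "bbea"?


Comparing "aced" and "bbea" position by position:
  Position 0: 'a' vs 'b' => DIFFER
  Position 1: 'c' vs 'b' => DIFFER
  Position 2: 'e' vs 'e' => same
  Position 3: 'd' vs 'a' => DIFFER
Positions that differ: 3

3


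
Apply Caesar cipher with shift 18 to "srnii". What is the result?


Caesar cipher: shift "srnii" by 18
  's' (pos 18) + 18 = pos 10 = 'k'
  'r' (pos 17) + 18 = pos 9 = 'j'
  'n' (pos 13) + 18 = pos 5 = 'f'
  'i' (pos 8) + 18 = pos 0 = 'a'
  'i' (pos 8) + 18 = pos 0 = 'a'
Result: kjfaa

kjfaa


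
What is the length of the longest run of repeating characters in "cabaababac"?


Input: "cabaababac"
Scanning for longest run:
  Position 1 ('a'): new char, reset run to 1
  Position 2 ('b'): new char, reset run to 1
  Position 3 ('a'): new char, reset run to 1
  Position 4 ('a'): continues run of 'a', length=2
  Position 5 ('b'): new char, reset run to 1
  Position 6 ('a'): new char, reset run to 1
  Position 7 ('b'): new char, reset run to 1
  Position 8 ('a'): new char, reset run to 1
  Position 9 ('c'): new char, reset run to 1
Longest run: 'a' with length 2

2


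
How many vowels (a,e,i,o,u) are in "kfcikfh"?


Input: kfcikfh
Checking each character:
  'k' at position 0: consonant
  'f' at position 1: consonant
  'c' at position 2: consonant
  'i' at position 3: vowel (running total: 1)
  'k' at position 4: consonant
  'f' at position 5: consonant
  'h' at position 6: consonant
Total vowels: 1

1


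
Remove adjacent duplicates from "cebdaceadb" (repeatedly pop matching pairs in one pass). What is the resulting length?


Input: cebdaceadb
Stack-based adjacent duplicate removal:
  Read 'c': push. Stack: c
  Read 'e': push. Stack: ce
  Read 'b': push. Stack: ceb
  Read 'd': push. Stack: cebd
  Read 'a': push. Stack: cebda
  Read 'c': push. Stack: cebdac
  Read 'e': push. Stack: cebdace
  Read 'a': push. Stack: cebdacea
  Read 'd': push. Stack: cebdacead
  Read 'b': push. Stack: cebdaceadb
Final stack: "cebdaceadb" (length 10)

10
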